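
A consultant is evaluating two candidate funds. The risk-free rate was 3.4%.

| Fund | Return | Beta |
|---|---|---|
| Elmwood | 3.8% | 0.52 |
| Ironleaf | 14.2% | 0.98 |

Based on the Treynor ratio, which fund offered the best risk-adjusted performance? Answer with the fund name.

Ironleaf

Elmwood: Treynor = (3.8% − 3.4%) / 0.52 = 0.769
Ironleaf: Treynor = (14.2% − 3.4%) / 0.98 = 11.020
Highest: Ironleaf (11.020).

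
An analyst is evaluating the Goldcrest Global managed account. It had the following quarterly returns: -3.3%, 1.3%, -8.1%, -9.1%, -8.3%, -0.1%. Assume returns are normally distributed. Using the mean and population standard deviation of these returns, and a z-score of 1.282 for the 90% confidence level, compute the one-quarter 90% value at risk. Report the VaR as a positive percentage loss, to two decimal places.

μ = (-3.3 + 1.3 − 8.1 − 9.1 − 8.3 − 0.1) / 6 = -4.6000%
Σ(r − μ)² = (-3.3 − (-4.6000))² + (1.3 − (-4.6000))² + (-8.1 − (-4.6000))² + … = 102.9400
σ = √[102.9400 / 6] = 4.1421%
VaR = −(μ − z·σ) = −(-4.6000 − 1.282 × 4.1421) = −(-9.9102) = 9.9102%

9.91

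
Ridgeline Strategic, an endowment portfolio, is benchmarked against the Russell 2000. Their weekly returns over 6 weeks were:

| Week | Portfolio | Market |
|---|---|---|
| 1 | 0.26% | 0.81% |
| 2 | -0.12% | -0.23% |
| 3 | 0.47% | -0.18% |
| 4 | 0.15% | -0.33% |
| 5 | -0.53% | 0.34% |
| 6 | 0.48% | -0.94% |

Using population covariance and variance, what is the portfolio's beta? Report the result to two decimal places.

r̄p = 0.1183%,  r̄m = -0.0883%
Cov = Σ(rp − r̄p)(rm − r̄m) / 6 = -0.0774
Var(rm) = Σ(rm − r̄m)² / 6 = 0.3004
β = Cov / Var = -0.0774 / 0.3004 = -0.2577

-0.26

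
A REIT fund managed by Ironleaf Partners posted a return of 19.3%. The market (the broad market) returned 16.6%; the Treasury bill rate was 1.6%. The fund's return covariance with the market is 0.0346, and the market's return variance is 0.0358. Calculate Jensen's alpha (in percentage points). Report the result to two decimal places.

3.20

β = Cov / Var = 0.0346 / 0.0358 = 0.9665
E[R] = Rf + β(Rm − Rf) = 1.6% + 0.9665 × (16.6% − 1.6%) = 16.0975%
α = Rp − E[R] = 19.3% − 16.0975% = 3.2025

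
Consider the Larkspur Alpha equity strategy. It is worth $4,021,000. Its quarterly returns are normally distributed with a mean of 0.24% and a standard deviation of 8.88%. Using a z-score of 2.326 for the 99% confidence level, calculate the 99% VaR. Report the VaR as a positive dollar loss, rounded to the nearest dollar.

Return at the 99% tail: μ − z·σ = 0.24% − 2.326 × 8.88% = 0.24 − 20.65488 = -20.41488%
VaR = −(-20.41488%) × $4,021,000 = 20.41488% × $4,021,000 = $820,882

$820,882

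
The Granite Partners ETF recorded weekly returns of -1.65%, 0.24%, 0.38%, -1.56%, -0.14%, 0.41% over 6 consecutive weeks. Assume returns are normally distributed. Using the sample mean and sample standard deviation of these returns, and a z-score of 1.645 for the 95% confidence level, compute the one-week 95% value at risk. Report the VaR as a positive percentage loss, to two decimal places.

Mean return μ = -2.320 / 6 = -0.3867%
Σ(r − μ)² = (-1.65 − (-0.3867))² + (0.24 − (-0.3867))² + (0.38 − (-0.3867))² + … = 4.6487
sample σ = √(4.6487 / 5) = √0.9297 = 0.9642%
VaR = −(μ − z·σ) = −(-0.3867 − 1.645 × 0.9642) = −(-1.9728) = 1.9728%

1.97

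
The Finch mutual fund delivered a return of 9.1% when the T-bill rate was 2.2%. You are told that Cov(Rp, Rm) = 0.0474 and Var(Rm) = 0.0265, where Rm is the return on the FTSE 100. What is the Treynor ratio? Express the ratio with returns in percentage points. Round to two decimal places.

3.86

β = Cov / Var = 0.0474 / 0.0265 = 1.7887
Treynor = (Rp − Rf) / β = (9.1% − 2.2%) / 1.7887 = 6.90 / 1.7887 = 3.8576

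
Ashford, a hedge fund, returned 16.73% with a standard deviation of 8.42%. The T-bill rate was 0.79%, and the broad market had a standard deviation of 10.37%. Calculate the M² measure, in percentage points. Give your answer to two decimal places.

Sharpe = (Rp − Rf) / σp = (16.73% − 0.79%) / 8.42% = 1.8931
M² = Rf + Sharpe × σm = 0.79% + 1.8931 × 10.37% = 20.4214%

20.42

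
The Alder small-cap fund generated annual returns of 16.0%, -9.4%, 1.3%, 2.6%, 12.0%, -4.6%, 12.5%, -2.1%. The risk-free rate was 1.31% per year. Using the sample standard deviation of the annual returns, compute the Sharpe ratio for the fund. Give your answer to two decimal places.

r̄ = (16 − 9.4 + 1.3 + 2.6 + 12 − 4.6 + 12.5 − 2.1) / 8 = 3.5375%
Σ(r − r̄)² = (16 − 3.5375)² + (-9.4 − 3.5375)² + … = 578.5188
sample σ = √(578.5188 / 7) = √82.6455 = 9.0910%
Sharpe = (r̄ − rf) / σ = (3.5375 − 1.31) / 9.0910 = 2.2275 / 9.0910 = 0.2450

0.25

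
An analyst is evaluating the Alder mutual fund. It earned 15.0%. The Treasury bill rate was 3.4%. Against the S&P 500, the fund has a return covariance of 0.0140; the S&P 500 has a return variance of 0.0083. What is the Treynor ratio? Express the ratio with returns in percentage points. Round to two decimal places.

β = Cov / Var = 0.0140 / 0.0083 = 1.6867
Treynor = (Rp − Rf) / β = (15.0% − 3.4%) / 1.6867 = 11.60 / 1.6867 = 6.8773

6.88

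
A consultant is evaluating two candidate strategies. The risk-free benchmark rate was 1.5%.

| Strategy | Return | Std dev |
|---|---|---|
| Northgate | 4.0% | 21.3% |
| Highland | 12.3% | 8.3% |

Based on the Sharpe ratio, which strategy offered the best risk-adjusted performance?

Northgate: Sharpe ratio = (4.0% − 1.5%) / 21.3% = 0.117
Highland: Sharpe ratio = (12.3% − 1.5%) / 8.3% = 1.301
Highest: Highland (1.301).

Highland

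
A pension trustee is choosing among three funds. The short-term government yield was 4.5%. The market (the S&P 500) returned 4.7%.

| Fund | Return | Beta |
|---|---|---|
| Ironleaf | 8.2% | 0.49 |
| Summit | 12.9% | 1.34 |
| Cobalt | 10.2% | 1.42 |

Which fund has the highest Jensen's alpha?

Ironleaf: α = 8.2% − [4.5% + 0.49 × (4.7% − 4.5%)] = 3.602
Summit: α = 12.9% − [4.5% + 1.34 × (4.7% − 4.5%)] = 8.132
Cobalt: α = 10.2% − [4.5% + 1.42 × (4.7% − 4.5%)] = 5.416
Highest: Summit (8.132).

Summit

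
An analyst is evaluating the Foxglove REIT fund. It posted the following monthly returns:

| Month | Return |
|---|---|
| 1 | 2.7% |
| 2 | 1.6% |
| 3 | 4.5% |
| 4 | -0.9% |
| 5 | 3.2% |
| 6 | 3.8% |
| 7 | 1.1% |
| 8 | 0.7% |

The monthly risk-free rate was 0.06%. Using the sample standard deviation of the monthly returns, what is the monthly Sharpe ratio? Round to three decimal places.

r̄ = (2.7 + 1.6 + 4.5 − 0.9 + 3.2 + 3.8 + 1.1 + 0.7) / 8 = 16.70 / 8 = 2.0875%
Sample σ = √[Σ(r − r̄)² / 7] = √[22.4288 / 7] = √3.2041 = 1.7900%
Sharpe = (r̄ − rf) / σ = (2.0875 − 0.06) / 1.7900 = 2.0275 / 1.7900 = 1.1327

1.133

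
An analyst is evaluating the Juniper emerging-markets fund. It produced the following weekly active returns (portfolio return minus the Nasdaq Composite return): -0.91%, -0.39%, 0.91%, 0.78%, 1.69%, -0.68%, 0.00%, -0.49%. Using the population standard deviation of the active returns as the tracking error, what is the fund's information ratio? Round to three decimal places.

0.133

r̄ = (-0.91 − 0.39 + 0.91 + 0.78 + 1.69 − 0.68 + 0 − 0.49) / 8 = 0.1138%
Σ(r − r̄)² = (-0.91 − 0.1138)² + (-0.39 − 0.1138)² + … = 5.8718
population σ = √(5.8718 / 8) = √0.7340 = 0.8567%
IR = r̄ / tracking error = 0.1138 / 0.8567 = 0.1328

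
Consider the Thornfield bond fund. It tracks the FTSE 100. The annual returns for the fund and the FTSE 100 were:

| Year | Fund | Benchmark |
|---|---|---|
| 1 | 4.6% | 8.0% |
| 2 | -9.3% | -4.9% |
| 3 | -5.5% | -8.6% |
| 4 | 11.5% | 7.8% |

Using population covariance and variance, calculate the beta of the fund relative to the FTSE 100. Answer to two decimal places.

0.99

r̄p = 0.3250%,  r̄m = 0.5750%
Cov = Σ(rp − r̄p)(rm − r̄m) / 4 = 54.6556
Var(rm) = Σ(rm − r̄m)² / 4 = 55.3719
β = Cov / Var = 54.6556 / 55.3719 = 0.9871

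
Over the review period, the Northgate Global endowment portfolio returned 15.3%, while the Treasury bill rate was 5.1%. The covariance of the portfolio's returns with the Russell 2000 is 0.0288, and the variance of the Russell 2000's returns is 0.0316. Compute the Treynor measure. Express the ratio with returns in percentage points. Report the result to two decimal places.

β = Cov / Var = 0.0288 / 0.0316 = 0.9114
Treynor = (Rp − Rf) / β = (15.3% − 5.1%) / 0.9114 = 10.20 / 0.9114 = 11.1916

11.19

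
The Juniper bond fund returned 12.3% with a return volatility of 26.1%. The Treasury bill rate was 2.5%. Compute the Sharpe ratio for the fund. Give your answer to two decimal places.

0.38

Sharpe = (Rp − Rf) / σp = (12.3% − 2.5%) / 26.1% = 9.80% / 26.1% = 0.3755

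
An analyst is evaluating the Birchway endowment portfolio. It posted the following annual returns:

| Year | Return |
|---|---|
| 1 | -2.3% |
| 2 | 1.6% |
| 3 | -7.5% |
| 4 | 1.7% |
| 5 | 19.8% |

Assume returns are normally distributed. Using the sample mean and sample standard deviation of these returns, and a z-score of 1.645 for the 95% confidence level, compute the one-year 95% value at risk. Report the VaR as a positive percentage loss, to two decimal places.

Mean return r̄ = 13.30 / 5 = 2.6600%
Sample σ = √[Σ(r − r̄)² / 4] = √[423.6520 / 4] = √105.9130 = 10.2914%
VaR = −(r̄ − z·σ) = −(2.6600 − 1.645 × 10.2914) = −(-14.2694) = 14.2694%

14.27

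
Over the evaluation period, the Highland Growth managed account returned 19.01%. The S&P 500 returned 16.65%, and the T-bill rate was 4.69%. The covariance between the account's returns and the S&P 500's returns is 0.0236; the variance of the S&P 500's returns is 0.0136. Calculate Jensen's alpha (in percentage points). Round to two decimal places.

-6.43

β = Cov / Var = 0.0236 / 0.0136 = 1.7353
E[R] = Rf + β(Rm − Rf) = 4.69% + 1.7353 × (16.65% − 4.69%) = 25.4442%
α = Rp − E[R] = 19.01% − 25.4442% = -6.4342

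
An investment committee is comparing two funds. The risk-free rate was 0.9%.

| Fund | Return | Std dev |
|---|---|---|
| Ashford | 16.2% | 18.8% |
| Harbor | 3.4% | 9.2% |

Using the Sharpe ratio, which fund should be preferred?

Ashford

Ashford: Sharpe ratio = (16.2% − 0.9%) / 18.8% = 0.814
Harbor: Sharpe ratio = (3.4% − 0.9%) / 9.2% = 0.272
Highest: Ashford (0.814).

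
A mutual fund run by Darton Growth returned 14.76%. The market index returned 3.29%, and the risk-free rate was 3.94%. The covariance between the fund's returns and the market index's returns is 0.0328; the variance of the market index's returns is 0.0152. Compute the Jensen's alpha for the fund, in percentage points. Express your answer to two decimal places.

β = Cov / Var = 0.0328 / 0.0152 = 2.1579
E[R] = Rf + β(Rm − Rf) = 3.94% + 2.1579 × (3.29% − 3.94%) = 2.5374%
α = Rp − E[R] = 14.76% − 2.5374% = 12.2226

12.22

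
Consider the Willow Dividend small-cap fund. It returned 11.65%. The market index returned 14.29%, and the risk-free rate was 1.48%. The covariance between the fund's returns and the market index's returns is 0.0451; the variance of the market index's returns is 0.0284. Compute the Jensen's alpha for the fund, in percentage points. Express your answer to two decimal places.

-10.17

β = Cov / Var = 0.0451 / 0.0284 = 1.5880
E[R] = Rf + β(Rm − Rf) = 1.48% + 1.5880 × (14.29% − 1.48%) = 21.8223%
α = Rp − E[R] = 11.65% − 21.8223% = -10.1723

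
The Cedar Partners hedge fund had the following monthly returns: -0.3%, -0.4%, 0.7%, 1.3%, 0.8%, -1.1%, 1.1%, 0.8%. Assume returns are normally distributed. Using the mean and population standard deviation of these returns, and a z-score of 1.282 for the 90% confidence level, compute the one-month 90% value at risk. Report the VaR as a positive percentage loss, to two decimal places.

0.66

μ = (-0.3 − 0.4 + 0.7 + 1.3 + 0.8 − 1.1 + 1.1 + 0.8) / 8 = 0.3625%
Population std dev = √[5.0788 / 8] = 0.7968%
VaR = −(μ − z·σ) = −(0.3625 − 1.282 × 0.7968) = −(-0.6590) = 0.6590%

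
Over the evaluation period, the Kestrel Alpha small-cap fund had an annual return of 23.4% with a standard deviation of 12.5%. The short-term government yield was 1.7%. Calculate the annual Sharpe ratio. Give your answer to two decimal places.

Sharpe = (Rp − Rf) / σp = (23.4% − 1.7%) / 12.5% = 21.70% / 12.5% = 1.7360

1.74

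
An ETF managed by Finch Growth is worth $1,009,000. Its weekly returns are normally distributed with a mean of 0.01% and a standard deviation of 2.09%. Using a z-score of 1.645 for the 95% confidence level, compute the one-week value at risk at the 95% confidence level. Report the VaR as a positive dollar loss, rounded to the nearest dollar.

$34,589

Return at the 95% tail: μ − z·σ = 0.01% − 1.645 × 2.09% = 0.01 − 3.43805 = -3.42805%
VaR = −(-3.42805%) × $1,009,000 = 3.42805% × $1,009,000 = $34,589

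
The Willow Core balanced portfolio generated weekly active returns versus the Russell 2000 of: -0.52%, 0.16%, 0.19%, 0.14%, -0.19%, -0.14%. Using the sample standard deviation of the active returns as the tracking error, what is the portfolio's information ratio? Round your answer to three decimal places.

Mean return r̄ = -0.360 / 6 = -0.0600%
Σ(r − r̄)² = (-0.52 − (-0.0600))² + (0.16 − (-0.0600))² + (0.19 − (-0.0600))² + … = 0.3858
σ = √[0.3858 / 5] = 0.2778%
IR = r̄ / tracking error = -0.0600 / 0.2778 = -0.2160

-0.216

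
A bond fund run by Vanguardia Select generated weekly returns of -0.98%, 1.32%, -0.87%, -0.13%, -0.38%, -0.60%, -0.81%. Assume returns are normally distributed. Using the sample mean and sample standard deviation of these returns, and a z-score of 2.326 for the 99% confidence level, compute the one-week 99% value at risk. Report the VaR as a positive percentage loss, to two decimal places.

r̄ = (-0.98 + 1.32 − 0.87 − 0.13 − 0.38 − 0.6 − 0.81) / 7 = -2.450 / 7 = -0.3500%
Σ(r − r̄)² = (-0.98 − (-0.3500))² + (1.32 − (-0.3500))² + (-0.87 − (-0.3500))² + … = 3.7796
σ = √[3.7796 / 6] = 0.7937%
VaR = −(r̄ − z·σ) = −(-0.3500 − 2.326 × 0.7937) = −(-2.1961) = 2.1961%

2.20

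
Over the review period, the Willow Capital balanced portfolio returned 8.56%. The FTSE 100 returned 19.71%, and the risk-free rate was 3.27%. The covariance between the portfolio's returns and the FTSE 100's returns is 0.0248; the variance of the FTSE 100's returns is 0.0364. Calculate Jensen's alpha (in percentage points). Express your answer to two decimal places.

β = Cov / Var = 0.0248 / 0.0364 = 0.6813
E[R] = Rf + β(Rm − Rf) = 3.27% + 0.6813 × (19.71% − 3.27%) = 14.4706%
α = Rp − E[R] = 8.56% − 14.4706% = -5.9106

-5.91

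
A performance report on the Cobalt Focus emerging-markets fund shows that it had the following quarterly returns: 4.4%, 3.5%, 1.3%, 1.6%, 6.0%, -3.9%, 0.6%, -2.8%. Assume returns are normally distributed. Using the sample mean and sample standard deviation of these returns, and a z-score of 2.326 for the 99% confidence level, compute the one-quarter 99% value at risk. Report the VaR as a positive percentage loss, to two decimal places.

μ = (4.4 + 3.5 + 1.3 + 1.6 + 6 − 3.9 + 0.6 − 2.8) / 8 = 10.70 / 8 = 1.3375%
Sample std dev = √[80.9588 / 7] = 3.4008%
VaR = −(μ − z·σ) = −(1.3375 − 2.326 × 3.4008) = −(-6.5728) = 6.5728%

6.57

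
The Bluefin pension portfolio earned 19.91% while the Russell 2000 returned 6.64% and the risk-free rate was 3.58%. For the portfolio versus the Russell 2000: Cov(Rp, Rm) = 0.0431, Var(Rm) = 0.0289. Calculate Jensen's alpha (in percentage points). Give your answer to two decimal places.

11.77

β = Cov / Var = 0.0431 / 0.0289 = 1.4913
E[R] = Rf + β(Rm − Rf) = 3.58% + 1.4913 × (6.64% − 3.58%) = 8.1434%
α = Rp − E[R] = 19.91% − 8.1434% = 11.7666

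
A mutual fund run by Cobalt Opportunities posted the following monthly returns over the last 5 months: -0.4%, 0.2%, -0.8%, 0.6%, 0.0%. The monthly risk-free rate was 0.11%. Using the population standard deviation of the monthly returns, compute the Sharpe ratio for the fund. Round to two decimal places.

-0.39

r̄ = (-0.4 + 0.2 − 0.8 + 0.6 + 0) / 5 = -0.40 / 5 = -0.0800%
Σ(r − r̄)² = 1.1680; population σ = √(1.1680/5) = 0.4833%
Sharpe = (r̄ − rf) / σ = (-0.0800 − 0.11) / 0.4833 = -0.1900 / 0.4833 = -0.3931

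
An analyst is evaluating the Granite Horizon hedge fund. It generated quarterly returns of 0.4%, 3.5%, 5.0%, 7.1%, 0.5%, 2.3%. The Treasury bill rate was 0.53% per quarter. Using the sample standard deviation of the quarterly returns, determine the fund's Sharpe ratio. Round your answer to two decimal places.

0.99

Mean return r̄ = 18.80 / 6 = 3.1333%
Σ(r − r̄)² = 34.4533; sample σ = √(34.4533/5) = 2.6250%
Sharpe = (r̄ − rf) / σ = (3.1333 − 0.53) / 2.6250 = 2.6033 / 2.6250 = 0.9917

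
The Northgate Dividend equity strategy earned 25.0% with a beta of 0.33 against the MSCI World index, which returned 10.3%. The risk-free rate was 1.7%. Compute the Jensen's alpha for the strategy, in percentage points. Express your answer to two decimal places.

CAPM expected return = Rf + β(Rm − Rf) = 1.7% + 0.33 × (10.3% − 1.7%) = 1.7 + 0.33 × 8.60 = 4.5380%
Jensen's α = Rp − E[R] = 25.0% − 4.5380% = 20.4620

20.46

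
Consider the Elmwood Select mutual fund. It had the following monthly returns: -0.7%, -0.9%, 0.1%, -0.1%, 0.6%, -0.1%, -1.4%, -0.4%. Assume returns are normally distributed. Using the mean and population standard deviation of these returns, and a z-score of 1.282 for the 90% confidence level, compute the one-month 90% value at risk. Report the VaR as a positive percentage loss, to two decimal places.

r̄ = (-0.7 − 0.9 + 0.1 − 0.1 + 0.6 − 0.1 − 1.4 − 0.4) / 8 = -0.3625%
Σ(r − r̄)² = (-0.7 − (-0.3625))² + (-0.9 − (-0.3625))² + … = 2.7588
population σ = √(2.7588 / 8) = √0.3449 = 0.5873%
VaR = −(r̄ − z·σ) = −(-0.3625 − 1.282 × 0.5873) = −(-1.1154) = 1.1154%

1.12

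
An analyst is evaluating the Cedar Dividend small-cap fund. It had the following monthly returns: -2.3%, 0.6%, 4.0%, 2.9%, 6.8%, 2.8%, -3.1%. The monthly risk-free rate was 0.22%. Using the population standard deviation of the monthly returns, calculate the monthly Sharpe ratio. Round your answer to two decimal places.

Mean return r̄ = 11.70 / 7 = 1.6714%
Σ(r − r̄)² = (-2.3 − 1.6714)² + (0.6 − 1.6714)² + (4 − 1.6714)² + … = 74.1943
population σ = √(74.1943 / 7) = √10.5992 = 3.2556%
Sharpe = (r̄ − rf) / σ = (1.6714 − 0.22) / 3.2556 = 1.4514 / 3.2556 = 0.4458

0.45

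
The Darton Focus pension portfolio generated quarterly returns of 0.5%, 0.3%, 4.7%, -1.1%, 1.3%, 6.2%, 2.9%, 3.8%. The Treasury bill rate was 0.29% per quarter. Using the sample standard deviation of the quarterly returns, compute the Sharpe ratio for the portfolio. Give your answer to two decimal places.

0.82

r̄ = (0.5 + 0.3 + 4.7 − 1.1 + 1.3 + 6.2 + 2.9 + 3.8) / 8 = 18.60 / 8 = 2.3250%
Σ(r − r̄)² = (0.5 − 2.3250)² + (0.3 − 2.3250)² + (4.7 − 2.3250)² + … = 43.3750
sample σ = √(43.3750 / 7) = √6.1964 = 2.4893%
Sharpe = (r̄ − rf) / σ = (2.3250 − 0.29) / 2.4893 = 2.0350 / 2.4893 = 0.8175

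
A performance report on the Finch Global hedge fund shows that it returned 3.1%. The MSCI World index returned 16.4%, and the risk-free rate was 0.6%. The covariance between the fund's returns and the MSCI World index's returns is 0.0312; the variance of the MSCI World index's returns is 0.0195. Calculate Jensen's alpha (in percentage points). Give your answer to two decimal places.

β = Cov / Var = 0.0312 / 0.0195 = 1.6000
E[R] = Rf + β(Rm − Rf) = 0.6% + 1.6000 × (16.4% − 0.6%) = 25.8800%
α = Rp − E[R] = 3.1% − 25.8800% = -22.7800

-22.78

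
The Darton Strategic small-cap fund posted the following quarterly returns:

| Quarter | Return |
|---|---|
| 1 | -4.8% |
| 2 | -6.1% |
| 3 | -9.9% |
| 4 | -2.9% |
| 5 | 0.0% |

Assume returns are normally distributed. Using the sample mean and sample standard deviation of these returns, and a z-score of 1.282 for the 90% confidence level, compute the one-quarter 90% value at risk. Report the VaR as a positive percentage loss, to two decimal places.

μ = (-4.8 − 6.1 − 9.9 − 2.9 + 0) / 5 = -4.7400%
Σ(r − μ)² = (-4.8 − (-4.7400))² + (-6.1 − (-4.7400))² + (-9.9 − (-4.7400))² + … = 54.3320
sample σ = √(54.3320 / 4) = √13.5830 = 3.6855%
VaR = −(μ − z·σ) = −(-4.7400 − 1.282 × 3.6855) = −(-9.4648) = 9.4648%

9.46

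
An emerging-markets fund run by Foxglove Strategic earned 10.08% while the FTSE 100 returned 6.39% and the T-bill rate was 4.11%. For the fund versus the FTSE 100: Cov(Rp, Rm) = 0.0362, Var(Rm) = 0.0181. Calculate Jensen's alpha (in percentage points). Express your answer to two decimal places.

β = Cov / Var = 0.0362 / 0.0181 = 2.0000
E[R] = Rf + β(Rm − Rf) = 4.11% + 2.0000 × (6.39% − 4.11%) = 8.6700%
α = Rp − E[R] = 10.08% − 8.6700% = 1.4100

1.41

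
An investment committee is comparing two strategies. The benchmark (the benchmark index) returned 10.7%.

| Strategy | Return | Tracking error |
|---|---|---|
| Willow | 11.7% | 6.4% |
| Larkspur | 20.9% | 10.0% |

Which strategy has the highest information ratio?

Willow: IR = (11.7% − 10.7%) / 6.4% = 0.156
Larkspur: IR = (20.9% − 10.7%) / 10.0% = 1.020
Highest: Larkspur (1.020).

Larkspur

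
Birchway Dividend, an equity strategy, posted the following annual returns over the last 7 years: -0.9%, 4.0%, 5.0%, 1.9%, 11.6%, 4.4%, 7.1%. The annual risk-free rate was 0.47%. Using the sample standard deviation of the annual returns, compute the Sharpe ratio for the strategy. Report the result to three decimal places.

Mean return r̄ = 33.10 / 7 = 4.7286%
Σ(r − r̄)² = (-0.9 − 4.7286)² + (4 − 4.7286)² + (5 − 4.7286)² + … = 93.2343
sample σ = √(93.2343 / 6) = √15.5391 = 3.9420%
Sharpe = (r̄ − rf) / σ = (4.7286 − 0.47) / 3.9420 = 4.2586 / 3.9420 = 1.0803

1.080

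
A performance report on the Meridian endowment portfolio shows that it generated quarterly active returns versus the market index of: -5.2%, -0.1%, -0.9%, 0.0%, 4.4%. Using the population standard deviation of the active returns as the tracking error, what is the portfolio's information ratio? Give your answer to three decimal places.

-0.118

Mean return μ = -1.80 / 5 = -0.3600%
Population std dev = √[46.5720 / 5] = 3.0520%
IR = μ / tracking error = -0.3600 / 3.0520 = -0.1180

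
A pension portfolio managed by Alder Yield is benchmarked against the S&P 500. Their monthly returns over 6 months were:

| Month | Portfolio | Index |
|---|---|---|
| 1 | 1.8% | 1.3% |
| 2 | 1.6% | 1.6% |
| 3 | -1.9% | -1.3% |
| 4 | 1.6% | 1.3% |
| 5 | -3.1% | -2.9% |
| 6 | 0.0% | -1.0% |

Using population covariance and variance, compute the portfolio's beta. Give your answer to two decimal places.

r̄p = 0.0000%,  r̄m = -0.1667%
Cov = Σ(rp − r̄p)(rm − r̄m) / 6 = 3.0733
Var(rm) = Σ(rm − r̄m)² / 6 = 2.8122
β = Cov / Var = 3.0733 / 2.8122 = 1.0928

1.09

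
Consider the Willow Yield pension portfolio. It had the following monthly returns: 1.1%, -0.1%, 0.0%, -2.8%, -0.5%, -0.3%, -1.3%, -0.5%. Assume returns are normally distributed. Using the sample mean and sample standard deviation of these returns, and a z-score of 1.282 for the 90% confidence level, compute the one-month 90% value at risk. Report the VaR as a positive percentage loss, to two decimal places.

2.00

r̄ = (1.1 − 0.1 + 0 − 2.8 − 0.5 − 0.3 − 1.3 − 0.5) / 8 = -4.40 / 8 = -0.5500%
Σ(r − r̄)² = 8.9200; sample σ = √(8.9200/7) = 1.1288%
VaR = −(r̄ − z·σ) = −(-0.5500 − 1.282 × 1.1288) = −(-1.9971) = 1.9971%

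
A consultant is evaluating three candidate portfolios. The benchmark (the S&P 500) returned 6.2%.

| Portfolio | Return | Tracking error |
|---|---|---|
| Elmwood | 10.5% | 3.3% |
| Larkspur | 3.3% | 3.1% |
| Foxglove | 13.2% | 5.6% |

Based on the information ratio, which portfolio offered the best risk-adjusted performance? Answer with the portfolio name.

Elmwood: IR = (10.5% − 6.2%) / 3.3% = 1.303
Larkspur: IR = (3.3% − 6.2%) / 3.1% = -0.935
Foxglove: IR = (13.2% − 6.2%) / 5.6% = 1.250
Highest: Elmwood (1.303).

Elmwood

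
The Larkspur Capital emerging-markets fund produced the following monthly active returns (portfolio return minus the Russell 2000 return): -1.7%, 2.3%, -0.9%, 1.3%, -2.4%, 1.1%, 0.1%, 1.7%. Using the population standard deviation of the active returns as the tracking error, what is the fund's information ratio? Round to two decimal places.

0.12

r̄ = (-1.7 + 2.3 − 0.9 + 1.3 − 2.4 + 1.1 + 0.1 + 1.7) / 8 = 0.1875%
Σ(r − r̄)² = 20.2688; population σ = √(20.2688/8) = 1.5917%
IR = r̄ / tracking error = 0.1875 / 1.5917 = 0.1178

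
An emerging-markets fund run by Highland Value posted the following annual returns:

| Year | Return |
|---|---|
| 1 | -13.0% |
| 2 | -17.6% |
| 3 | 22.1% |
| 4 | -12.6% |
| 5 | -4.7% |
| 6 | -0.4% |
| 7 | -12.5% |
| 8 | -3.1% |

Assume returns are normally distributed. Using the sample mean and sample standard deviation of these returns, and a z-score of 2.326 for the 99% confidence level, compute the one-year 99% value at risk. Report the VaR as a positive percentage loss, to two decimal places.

r̄ = (-13 − 17.6 + 22.1 − 12.6 − 4.7 − 0.4 − 12.5 − 3.1) / 8 = -5.2250%
Σ(r − r̄)² = 1095.6350; sample σ = √(1095.6350/7) = 12.5108%
VaR = −(r̄ − z·σ) = −(-5.2250 − 2.326 × 12.5108) = −(-34.3251) = 34.3251%

34.33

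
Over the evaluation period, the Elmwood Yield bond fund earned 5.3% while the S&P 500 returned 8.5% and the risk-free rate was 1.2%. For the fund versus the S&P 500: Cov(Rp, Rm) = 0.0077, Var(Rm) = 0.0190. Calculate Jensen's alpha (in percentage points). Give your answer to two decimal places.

1.14

β = Cov / Var = 0.0077 / 0.0190 = 0.4053
E[R] = Rf + β(Rm − Rf) = 1.2% + 0.4053 × (8.5% − 1.2%) = 4.1587%
α = Rp − E[R] = 5.3% − 4.1587% = 1.1413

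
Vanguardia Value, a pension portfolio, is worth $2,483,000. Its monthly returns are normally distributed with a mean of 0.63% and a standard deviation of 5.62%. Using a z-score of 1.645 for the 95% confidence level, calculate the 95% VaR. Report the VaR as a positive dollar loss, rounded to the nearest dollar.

$213,908

Return at the 95% tail: μ − z·σ = 0.63% − 1.645 × 5.62% = 0.63 − 9.2449 = -8.6149%
VaR = −(-8.6149%) × $2,483,000 = 8.6149% × $2,483,000 = $213,908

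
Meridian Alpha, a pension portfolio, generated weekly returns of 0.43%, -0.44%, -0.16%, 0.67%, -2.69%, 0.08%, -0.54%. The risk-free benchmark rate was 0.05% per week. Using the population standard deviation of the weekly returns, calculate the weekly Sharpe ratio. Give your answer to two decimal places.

-0.42

Mean return r̄ = -2.650 / 7 = -0.3786%
Σ(r − r̄)² = (0.43 − (-0.3786))² + (-0.44 − (-0.3786))² + (-0.16 − (-0.3786))² + … = 7.3839
population σ = √(7.3839 / 7) = √1.0548 = 1.0270%
Sharpe = (r̄ − rf) / σ = (-0.3786 − 0.05) / 1.0270 = -0.4286 / 1.0270 = -0.4173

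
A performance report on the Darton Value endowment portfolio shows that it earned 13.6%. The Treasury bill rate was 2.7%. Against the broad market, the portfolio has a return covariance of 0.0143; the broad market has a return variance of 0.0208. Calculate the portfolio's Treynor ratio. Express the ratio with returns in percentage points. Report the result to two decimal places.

15.85

β = Cov / Var = 0.0143 / 0.0208 = 0.6875
Treynor = (Rp − Rf) / β = (13.6% − 2.7%) / 0.6875 = 10.90 / 0.6875 = 15.8545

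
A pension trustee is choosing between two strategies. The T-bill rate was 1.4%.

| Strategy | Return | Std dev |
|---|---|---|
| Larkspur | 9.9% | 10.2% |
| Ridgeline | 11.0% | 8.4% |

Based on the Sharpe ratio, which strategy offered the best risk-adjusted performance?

Larkspur: Sharpe ratio = (9.9% − 1.4%) / 10.2% = 0.833
Ridgeline: Sharpe ratio = (11.0% − 1.4%) / 8.4% = 1.143
Highest: Ridgeline (1.143).

Ridgeline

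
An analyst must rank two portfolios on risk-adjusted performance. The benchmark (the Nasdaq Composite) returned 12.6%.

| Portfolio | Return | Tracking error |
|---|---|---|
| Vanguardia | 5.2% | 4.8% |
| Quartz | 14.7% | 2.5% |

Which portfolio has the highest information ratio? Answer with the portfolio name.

Quartz

Vanguardia: IR = (5.2% − 12.6%) / 4.8% = -1.542
Quartz: IR = (14.7% − 12.6%) / 2.5% = 0.840
Highest: Quartz (0.840).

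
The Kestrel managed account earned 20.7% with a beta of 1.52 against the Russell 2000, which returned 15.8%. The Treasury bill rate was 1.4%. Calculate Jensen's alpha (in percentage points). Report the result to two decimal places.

CAPM expected return = Rf + β(Rm − Rf) = 1.4% + 1.52 × (15.8% − 1.4%) = 1.4 + 1.52 × 14.40 = 23.2880%
Jensen's α = Rp − E[R] = 20.7% − 23.2880% = -2.5880

-2.59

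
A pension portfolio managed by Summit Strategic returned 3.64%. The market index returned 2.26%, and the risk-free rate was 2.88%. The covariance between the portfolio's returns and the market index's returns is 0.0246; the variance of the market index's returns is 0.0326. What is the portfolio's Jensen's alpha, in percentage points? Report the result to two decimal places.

β = Cov / Var = 0.0246 / 0.0326 = 0.7546
E[R] = Rf + β(Rm − Rf) = 2.88% + 0.7546 × (2.26% − 2.88%) = 2.4121%
α = Rp − E[R] = 3.64% − 2.4121% = 1.2279

1.23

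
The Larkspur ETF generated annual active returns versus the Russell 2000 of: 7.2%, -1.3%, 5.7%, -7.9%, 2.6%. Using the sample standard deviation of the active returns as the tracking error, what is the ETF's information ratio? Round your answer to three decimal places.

0.208

μ = (7.2 − 1.3 + 5.7 − 7.9 + 2.6) / 5 = 1.2600%
Σ(r − μ)² = (7.2 − 1.2600)² + (-1.3 − 1.2600)² + … = 147.2520
σ = √[147.2520 / 4] = 6.0674%
IR = μ / tracking error = 1.2600 / 6.0674 = 0.2077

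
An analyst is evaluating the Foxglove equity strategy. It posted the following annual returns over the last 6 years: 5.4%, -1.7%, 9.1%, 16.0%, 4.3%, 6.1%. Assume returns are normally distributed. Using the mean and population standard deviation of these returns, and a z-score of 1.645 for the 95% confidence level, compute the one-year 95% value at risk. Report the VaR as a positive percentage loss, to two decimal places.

r̄ = (5.4 − 1.7 + 9.1 + 16 + 4.3 + 6.1) / 6 = 6.5333%
Σ(r − r̄)² = (5.4 − 6.5333)² + (-1.7 − 6.5333)² + … = 170.4533
population σ = √(170.4533 / 6) = √28.4089 = 5.3300%
VaR = −(r̄ − z·σ) = −(6.5333 − 1.645 × 5.3300) = −(-2.2346) = 2.2346%

2.23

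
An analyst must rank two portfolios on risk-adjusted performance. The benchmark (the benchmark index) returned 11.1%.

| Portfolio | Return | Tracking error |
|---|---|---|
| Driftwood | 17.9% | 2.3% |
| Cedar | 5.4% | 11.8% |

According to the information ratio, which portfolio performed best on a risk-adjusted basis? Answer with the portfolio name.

Driftwood

Driftwood: IR = (17.9% − 11.1%) / 2.3% = 2.957
Cedar: IR = (5.4% − 11.1%) / 11.8% = -0.483
Highest: Driftwood (2.957).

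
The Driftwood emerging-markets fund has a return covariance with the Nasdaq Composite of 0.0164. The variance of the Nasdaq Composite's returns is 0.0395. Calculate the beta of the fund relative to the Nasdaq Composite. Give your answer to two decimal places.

0.42

β = Cov(Rp, Rm) / Var(Rm) = 0.0164 / 0.0395 = 0.4152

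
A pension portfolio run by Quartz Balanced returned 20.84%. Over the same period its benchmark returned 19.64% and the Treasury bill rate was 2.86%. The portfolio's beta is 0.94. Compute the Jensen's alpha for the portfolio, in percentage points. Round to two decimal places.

CAPM expected return = Rf + β(Rm − Rf) = 2.86% + 0.94 × (19.64% − 2.86%) = 2.86 + 0.94 × 16.78 = 18.6332%
Jensen's α = Rp − E[R] = 20.84% − 18.6332% = 2.2068

2.21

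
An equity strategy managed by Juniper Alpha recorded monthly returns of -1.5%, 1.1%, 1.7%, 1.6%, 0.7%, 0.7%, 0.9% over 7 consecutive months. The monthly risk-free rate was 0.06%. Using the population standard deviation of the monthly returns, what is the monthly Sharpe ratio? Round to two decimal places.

Mean return μ = 5.20 / 7 = 0.7429%
Σ(r − μ)² = (-1.5 − 0.7429)² + (1.1 − 0.7429)² + … = 6.8371
σ = √[6.8371 / 7] = 0.9883%
Sharpe = (μ − rf) / σ = (0.7429 − 0.06) / 0.9883 = 0.6829 / 0.9883 = 0.6910

0.69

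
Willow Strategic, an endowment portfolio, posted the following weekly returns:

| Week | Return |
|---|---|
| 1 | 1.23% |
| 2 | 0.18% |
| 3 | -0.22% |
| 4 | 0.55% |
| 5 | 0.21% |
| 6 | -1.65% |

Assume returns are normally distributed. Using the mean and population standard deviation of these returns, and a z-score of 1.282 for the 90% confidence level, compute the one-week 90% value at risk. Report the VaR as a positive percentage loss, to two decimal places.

r̄ = (1.23 + 0.18 − 0.22 + 0.55 + 0.21 − 1.65) / 6 = 0.0500%
Σ(r − r̄)² = (1.23 − 0.0500)² + (0.18 − 0.0500)² + (-0.22 − 0.0500)² + … = 4.6478
population σ = √(4.6478 / 6) = √0.7746 = 0.8801%
VaR = −(r̄ − z·σ) = −(0.0500 − 1.282 × 0.8801) = −(-1.0783) = 1.0783%

1.08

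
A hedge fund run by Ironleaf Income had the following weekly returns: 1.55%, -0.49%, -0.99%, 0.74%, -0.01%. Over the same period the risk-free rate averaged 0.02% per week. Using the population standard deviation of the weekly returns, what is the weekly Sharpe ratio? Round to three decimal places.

Mean return r̄ = 0.800 / 5 = 0.1600%
Population std dev = √[4.0424 / 5] = 0.8992%
Sharpe = (r̄ − rf) / σ = (0.1600 − 0.02) / 0.8992 = 0.1400 / 0.8992 = 0.1557

0.156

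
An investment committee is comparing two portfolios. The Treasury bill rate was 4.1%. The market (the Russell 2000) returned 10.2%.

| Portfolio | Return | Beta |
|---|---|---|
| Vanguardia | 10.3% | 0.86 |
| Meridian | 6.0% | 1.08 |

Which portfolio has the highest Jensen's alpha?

Vanguardia

Vanguardia: α = 10.3% − [4.1% + 0.86 × (10.2% − 4.1%)] = 0.954
Meridian: α = 6.0% − [4.1% + 1.08 × (10.2% − 4.1%)] = -4.688
Highest: Vanguardia (0.954).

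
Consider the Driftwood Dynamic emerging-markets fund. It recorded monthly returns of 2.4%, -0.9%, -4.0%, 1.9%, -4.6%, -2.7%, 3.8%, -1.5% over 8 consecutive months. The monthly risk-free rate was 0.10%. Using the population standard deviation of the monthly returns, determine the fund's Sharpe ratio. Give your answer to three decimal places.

r̄ = (2.4 − 0.9 − 4 + 1.9 − 4.6 − 2.7 + 3.8 − 1.5) / 8 = -5.60 / 8 = -0.7000%
Σ(r − r̄)² = (2.4 − (-0.7000))² + (-0.9 − (-0.7000))² + … = 67.4000
population σ = √(67.4000 / 8) = √8.4250 = 2.9026%
Sharpe = (r̄ − rf) / σ = (-0.7000 − 0.1) / 2.9026 = -0.8000 / 2.9026 = -0.2756

-0.276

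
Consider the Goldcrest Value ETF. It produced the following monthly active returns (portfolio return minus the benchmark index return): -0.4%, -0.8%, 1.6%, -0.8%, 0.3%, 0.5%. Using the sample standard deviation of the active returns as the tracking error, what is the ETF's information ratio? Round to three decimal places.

r̄ = (-0.4 − 0.8 + 1.6 − 0.8 + 0.3 + 0.5) / 6 = 0.0667%
Σ(r − r̄)² = (-0.4 − 0.0667)² + (-0.8 − 0.0667)² + (1.6 − 0.0667)² + … = 4.3133
σ = √[4.3133 / 5] = 0.9288%
IR = r̄ / tracking error = 0.0667 / 0.9288 = 0.0718

0.072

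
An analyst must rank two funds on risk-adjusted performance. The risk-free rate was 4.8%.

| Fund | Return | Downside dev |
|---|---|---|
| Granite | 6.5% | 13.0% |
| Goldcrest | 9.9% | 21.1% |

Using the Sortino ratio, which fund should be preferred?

Granite: Sortino ratio = (6.5% − 4.8%) / 13.0% = 0.131
Goldcrest: Sortino ratio = (9.9% − 4.8%) / 21.1% = 0.242
Highest: Goldcrest (0.242).

Goldcrest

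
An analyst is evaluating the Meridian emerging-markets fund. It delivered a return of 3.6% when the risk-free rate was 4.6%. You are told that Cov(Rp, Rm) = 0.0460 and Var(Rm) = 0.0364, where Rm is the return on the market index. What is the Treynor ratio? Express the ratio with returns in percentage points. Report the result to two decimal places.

β = Cov / Var = 0.0460 / 0.0364 = 1.2637
Treynor = (Rp − Rf) / β = (3.6% − 4.6%) / 1.2637 = -1.00 / 1.2637 = -0.7913

-0.79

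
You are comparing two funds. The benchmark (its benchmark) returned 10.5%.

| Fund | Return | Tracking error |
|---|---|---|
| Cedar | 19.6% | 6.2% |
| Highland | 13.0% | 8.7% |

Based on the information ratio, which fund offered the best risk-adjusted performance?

Cedar

Cedar: IR = (19.6% − 10.5%) / 6.2% = 1.468
Highland: IR = (13.0% − 10.5%) / 8.7% = 0.287
Highest: Cedar (1.468).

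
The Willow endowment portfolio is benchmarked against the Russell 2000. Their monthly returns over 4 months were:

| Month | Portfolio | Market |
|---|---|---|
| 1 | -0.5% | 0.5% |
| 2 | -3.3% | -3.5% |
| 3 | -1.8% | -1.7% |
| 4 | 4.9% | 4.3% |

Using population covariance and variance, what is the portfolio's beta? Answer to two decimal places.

1.04

r̄p = -0.1750%,  r̄m = -0.1000%
Cov = Σ(rp − r̄p)(rm − r̄m) / 4 = 8.8400
Var(rm) = Σ(rm − r̄m)² / 4 = 8.4600
β = Cov / Var = 8.8400 / 8.4600 = 1.0449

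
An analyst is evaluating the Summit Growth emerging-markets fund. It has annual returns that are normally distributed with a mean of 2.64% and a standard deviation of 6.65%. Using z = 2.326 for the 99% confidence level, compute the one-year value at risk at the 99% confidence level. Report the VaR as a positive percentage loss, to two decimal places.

12.83

VaR (as % loss) = −(μ − z·σ) = −(2.64% − 2.326 × 6.65%) = −(-12.8279%) = 12.8279%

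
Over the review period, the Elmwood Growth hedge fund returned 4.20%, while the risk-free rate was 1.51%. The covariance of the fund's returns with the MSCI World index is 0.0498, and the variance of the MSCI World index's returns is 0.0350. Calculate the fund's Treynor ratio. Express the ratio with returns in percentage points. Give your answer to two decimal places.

β = Cov / Var = 0.0498 / 0.0350 = 1.4229
Treynor = (Rp − Rf) / β = (4.20% − 1.51%) / 1.4229 = 2.69 / 1.4229 = 1.8905

1.89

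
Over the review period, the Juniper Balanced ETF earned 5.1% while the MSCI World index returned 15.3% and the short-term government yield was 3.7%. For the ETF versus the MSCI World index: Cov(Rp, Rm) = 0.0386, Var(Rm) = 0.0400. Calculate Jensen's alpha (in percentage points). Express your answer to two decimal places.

β = Cov / Var = 0.0386 / 0.0400 = 0.9650
E[R] = Rf + β(Rm − Rf) = 3.7% + 0.9650 × (15.3% − 3.7%) = 14.8940%
α = Rp − E[R] = 5.1% − 14.8940% = -9.7940

-9.79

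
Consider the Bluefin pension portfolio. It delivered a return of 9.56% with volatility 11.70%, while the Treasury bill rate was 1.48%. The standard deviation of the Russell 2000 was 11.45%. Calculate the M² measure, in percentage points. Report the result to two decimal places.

Sharpe = (Rp − Rf) / σp = (9.56% − 1.48%) / 11.70% = 0.6906
M² = Rf + Sharpe × σm = 1.48% + 0.6906 × 11.45% = 9.3874%

9.39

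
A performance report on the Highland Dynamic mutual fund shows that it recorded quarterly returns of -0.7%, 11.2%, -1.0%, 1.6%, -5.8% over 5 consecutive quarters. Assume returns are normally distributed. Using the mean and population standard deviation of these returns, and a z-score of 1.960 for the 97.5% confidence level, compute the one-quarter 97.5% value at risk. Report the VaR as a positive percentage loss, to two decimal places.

9.94

Mean return μ = 5.30 / 5 = 1.0600%
Σ(r − μ)² = 157.5120; population σ = √(157.5120/5) = 5.6127%
VaR = −(μ − z·σ) = −(1.0600 − 1.960 × 5.6127) = −(-9.9409) = 9.9409%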